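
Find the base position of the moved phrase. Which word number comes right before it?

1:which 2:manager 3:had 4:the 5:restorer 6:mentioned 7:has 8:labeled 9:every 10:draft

6

The displaced element is "which manager" (word 2).
It is linked across 1 clause boundary (Ø).
It functions as the subject of "labeled", so the gap sits immediately after word 6 ("mentioned").
Base order: The restorer had mentioned that which manager has labeled every draft.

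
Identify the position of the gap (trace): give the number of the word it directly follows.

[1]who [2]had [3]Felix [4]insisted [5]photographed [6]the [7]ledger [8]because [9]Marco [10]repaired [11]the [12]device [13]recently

The displaced element is "who" (word 1).
It is linked across 1 clause boundary (Ø).
It functions as the subject of "photographed", so the gap sits immediately after word 4 ("insisted").
Base order: Felix had insisted that who photographed the ledger because Marco repaired the device recently.

4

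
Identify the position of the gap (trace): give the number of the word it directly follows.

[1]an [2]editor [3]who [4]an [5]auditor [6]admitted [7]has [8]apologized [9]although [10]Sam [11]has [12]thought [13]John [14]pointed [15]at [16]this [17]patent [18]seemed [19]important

The displaced element is "an editor" (word 2).
It is linked across 1 clause boundary (Ø).
It functions as the subject of "apologized", so the gap sits immediately after word 6 ("admitted").
Base order: An auditor admitted an editor has apologized although Sam has thought John pointed at this patent.

6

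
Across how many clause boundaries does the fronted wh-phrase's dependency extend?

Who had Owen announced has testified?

1

"who" is extracted from the subject of "testified".
Boundaries crossed, outermost first: [Ø] — 1 in total.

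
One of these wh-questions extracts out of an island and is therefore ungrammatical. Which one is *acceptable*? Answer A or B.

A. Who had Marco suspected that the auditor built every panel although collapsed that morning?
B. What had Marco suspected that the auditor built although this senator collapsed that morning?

In A, the wh-phrase is extracted from inside an adjunct island (introduced by "although"), which blocks movement.
In B, the extraction path crosses only that-complement boundaries, which are transparent.
So B is grammatical.

B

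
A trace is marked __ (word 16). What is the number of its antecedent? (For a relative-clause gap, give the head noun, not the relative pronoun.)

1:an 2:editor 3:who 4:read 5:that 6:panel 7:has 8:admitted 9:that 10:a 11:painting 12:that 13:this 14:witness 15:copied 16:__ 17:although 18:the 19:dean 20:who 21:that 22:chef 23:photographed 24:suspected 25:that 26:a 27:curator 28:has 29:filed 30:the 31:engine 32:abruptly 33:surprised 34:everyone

The gap at 16 is the object of "copied", inside a relative clause.
The relative pronoun is "that" (word 12); it is bound by the head noun immediately before it.
Its filler is the head noun "painting", at word 11.

11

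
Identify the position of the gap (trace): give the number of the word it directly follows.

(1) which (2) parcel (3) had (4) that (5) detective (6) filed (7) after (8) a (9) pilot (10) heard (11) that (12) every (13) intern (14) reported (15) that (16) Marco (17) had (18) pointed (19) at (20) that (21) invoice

6

The displaced element is "which parcel" (word 2).
It functions as the direct object of "filed", so the gap sits immediately after word 6 ("filed").
Base order: That detective had filed which parcel after a pilot heard that every intern reported that Marco had pointed at that invoice.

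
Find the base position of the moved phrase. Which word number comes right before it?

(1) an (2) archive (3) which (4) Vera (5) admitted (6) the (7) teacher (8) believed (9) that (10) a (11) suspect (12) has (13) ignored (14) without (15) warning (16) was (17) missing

The displaced element is "an archive" (word 2).
It is linked across 2 clause boundaries (Ø → that).
It functions as the direct object of "ignored", so the gap sits immediately after word 13 ("ignored").
Base order: Vera admitted the teacher believed that a suspect has ignored an archive without warning.

13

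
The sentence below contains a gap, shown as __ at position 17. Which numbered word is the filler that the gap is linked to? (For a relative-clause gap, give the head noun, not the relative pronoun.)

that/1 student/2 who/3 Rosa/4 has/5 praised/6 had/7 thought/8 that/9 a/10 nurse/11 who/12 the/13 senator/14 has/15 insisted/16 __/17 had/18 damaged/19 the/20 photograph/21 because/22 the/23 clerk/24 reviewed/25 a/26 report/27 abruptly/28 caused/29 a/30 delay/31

The gap at 17 is the subject of "damaged", inside a relative clause.
The relative pronoun is "who" (word 12); it is bound by the head noun immediately before it.
Its filler is the head noun "nurse", at word 11.

11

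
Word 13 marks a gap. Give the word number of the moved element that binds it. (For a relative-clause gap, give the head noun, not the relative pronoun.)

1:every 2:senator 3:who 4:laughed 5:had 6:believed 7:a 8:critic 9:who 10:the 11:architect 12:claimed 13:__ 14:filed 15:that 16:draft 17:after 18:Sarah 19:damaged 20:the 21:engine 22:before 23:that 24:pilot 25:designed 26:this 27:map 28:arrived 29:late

8

The gap at 13 is the subject of "filed", inside a relative clause.
The relative pronoun is "who" (word 9); it is bound by the head noun immediately before it.
Its filler is the head noun "critic", at word 8.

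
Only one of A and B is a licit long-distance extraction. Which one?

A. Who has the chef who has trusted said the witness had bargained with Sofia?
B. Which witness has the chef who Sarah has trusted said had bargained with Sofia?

B

In A, the wh-phrase is extracted from inside a complex-NP island (relative clause) (introduced by "who"), which blocks movement.
In B, the extraction path crosses only that-complement boundaries, which are transparent.
So B is grammatical.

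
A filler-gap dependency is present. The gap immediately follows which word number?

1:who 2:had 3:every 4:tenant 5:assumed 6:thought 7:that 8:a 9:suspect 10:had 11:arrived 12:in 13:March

5

The displaced element is "who" (word 1).
It is linked across 1 clause boundary (Ø).
It functions as the subject of "thought", so the gap sits immediately after word 5 ("assumed").
Base order: Every tenant had assumed that who thought that a suspect had arrived in March.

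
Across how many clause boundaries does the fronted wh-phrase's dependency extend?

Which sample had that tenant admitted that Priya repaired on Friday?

1

"which sample" is extracted from the object of "repaired".
Boundaries crossed, outermost first: [that] — 1 in total.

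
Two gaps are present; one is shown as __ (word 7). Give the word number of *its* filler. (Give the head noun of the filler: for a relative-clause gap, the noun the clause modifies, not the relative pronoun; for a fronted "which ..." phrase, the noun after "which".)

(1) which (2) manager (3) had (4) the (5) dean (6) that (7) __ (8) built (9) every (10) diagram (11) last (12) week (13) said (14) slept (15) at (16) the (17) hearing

5

The marked gap is inside the relative clause, the subject of "built".
Its filler is the head noun "dean" (via "that"), at word 5.
(The other dependency links word 2 to a gap after word 13.)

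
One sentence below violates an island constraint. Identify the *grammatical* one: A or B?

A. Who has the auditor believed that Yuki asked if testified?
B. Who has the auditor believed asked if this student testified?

B

In A, the wh-phrase is extracted from inside a wh-island (introduced by "if"), which blocks movement.
In B, the extraction path crosses only that-complement boundaries, which are transparent.
So B is grammatical.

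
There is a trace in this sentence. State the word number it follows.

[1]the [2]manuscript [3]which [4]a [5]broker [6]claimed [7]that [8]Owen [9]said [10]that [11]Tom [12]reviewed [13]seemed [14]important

12

The displaced element is "the manuscript" (word 2).
It is linked across 2 clause boundaries (that → that).
It functions as the direct object of "reviewed", so the gap sits immediately after word 12 ("reviewed").
Base order: A broker claimed that Owen said that Tom reviewed the manuscript.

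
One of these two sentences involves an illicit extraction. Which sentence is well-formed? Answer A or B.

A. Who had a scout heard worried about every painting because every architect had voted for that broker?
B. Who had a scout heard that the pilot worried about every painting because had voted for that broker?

In B, the wh-phrase is extracted from inside an adjunct island (introduced by "because"), which blocks movement.
In A, the extraction path crosses only that-complement boundaries, which are transparent.
So A is grammatical.

A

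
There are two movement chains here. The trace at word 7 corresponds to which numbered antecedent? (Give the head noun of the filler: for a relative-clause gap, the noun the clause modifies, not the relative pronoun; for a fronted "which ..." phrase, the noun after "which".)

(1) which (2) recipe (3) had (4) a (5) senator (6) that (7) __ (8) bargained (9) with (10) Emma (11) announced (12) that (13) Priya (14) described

5

The marked gap is inside the relative clause, the subject of "bargained".
Its filler is the head noun "senator" (via "that"), at word 5.
(The other dependency links word 2 to a gap after word 14.)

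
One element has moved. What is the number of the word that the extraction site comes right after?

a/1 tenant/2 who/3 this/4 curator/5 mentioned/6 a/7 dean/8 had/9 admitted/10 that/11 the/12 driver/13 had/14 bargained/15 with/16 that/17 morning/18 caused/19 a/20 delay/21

The displaced element is "a tenant" (word 2).
It is linked across 2 clause boundaries (Ø → that).
It functions as the object of the preposition "with" of "bargained", so the gap sits immediately after word 16 ("with").
Base order: This curator mentioned a dean had admitted that the driver had bargained with a tenant that morning.

16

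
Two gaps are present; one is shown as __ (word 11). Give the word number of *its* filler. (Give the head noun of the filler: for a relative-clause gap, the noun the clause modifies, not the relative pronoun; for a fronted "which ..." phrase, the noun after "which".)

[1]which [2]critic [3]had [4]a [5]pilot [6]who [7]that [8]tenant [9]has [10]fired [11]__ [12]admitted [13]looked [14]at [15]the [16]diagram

5

The marked gap is inside the relative clause, the direct object of "fired".
Its filler is the head noun "pilot" (via "who"), at word 5.
(The other dependency links word 2 to a gap after word 12.)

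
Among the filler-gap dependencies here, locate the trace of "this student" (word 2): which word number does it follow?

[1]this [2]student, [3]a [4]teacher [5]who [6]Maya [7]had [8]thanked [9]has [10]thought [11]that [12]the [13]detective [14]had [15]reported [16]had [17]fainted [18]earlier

The displaced element is "this student" (word 2).
It is linked across 2 clause boundaries (that → Ø).
It functions as the subject of "fainted", so the gap sits immediately after word 15 ("reported").
Base order: A teacher who Maya had thanked has thought that the detective had reported this student had fainted earlier.

15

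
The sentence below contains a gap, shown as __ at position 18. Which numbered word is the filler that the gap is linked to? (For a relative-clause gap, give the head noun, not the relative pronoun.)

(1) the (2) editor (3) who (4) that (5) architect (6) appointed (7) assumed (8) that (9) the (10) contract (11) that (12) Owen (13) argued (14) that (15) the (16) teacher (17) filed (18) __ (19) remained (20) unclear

The gap at 18 is the object of "filed", inside a relative clause.
The relative pronoun is "that" (word 11); it is bound by the head noun immediately before it.
Its filler is the head noun "contract", at word 10.

10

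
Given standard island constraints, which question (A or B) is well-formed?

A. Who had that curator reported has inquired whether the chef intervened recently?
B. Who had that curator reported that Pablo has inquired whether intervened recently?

In B, the wh-phrase is extracted from inside a wh-island (introduced by "whether"), which blocks movement.
In A, the extraction path crosses only that-complement boundaries, which are transparent.
So A is grammatical.

A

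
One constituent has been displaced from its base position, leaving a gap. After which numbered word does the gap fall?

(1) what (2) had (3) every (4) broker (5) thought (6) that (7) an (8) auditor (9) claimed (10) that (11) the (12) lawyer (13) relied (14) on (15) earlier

14

The displaced element is "what" (word 1).
It is linked across 2 clause boundaries (that → that).
It functions as the object of the preposition "on" of "relied", so the gap sits immediately after word 14 ("on").
Base order: Every broker had thought that an auditor claimed that the lawyer relied on what earlier.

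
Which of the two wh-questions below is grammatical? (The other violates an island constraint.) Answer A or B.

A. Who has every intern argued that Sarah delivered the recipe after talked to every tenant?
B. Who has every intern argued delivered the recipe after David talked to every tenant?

B

In A, the wh-phrase is extracted from inside an adjunct island (introduced by "after"), which blocks movement.
In B, the extraction path crosses only that-complement boundaries, which are transparent.
So B is grammatical.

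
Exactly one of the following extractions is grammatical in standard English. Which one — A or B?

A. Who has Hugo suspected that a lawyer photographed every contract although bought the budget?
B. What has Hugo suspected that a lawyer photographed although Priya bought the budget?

In A, the wh-phrase is extracted from inside an adjunct island (introduced by "although"), which blocks movement.
In B, the extraction path crosses only that-complement boundaries, which are transparent.
So B is grammatical.

B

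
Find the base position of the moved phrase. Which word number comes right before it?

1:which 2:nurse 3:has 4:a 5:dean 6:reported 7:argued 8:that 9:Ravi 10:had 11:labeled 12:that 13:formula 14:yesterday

The displaced element is "which nurse" (word 2).
It is linked across 1 clause boundary (Ø).
It functions as the subject of "argued", so the gap sits immediately after word 6 ("reported").
Base order: A dean has reported that which nurse argued that Ravi had labeled that formula yesterday.

6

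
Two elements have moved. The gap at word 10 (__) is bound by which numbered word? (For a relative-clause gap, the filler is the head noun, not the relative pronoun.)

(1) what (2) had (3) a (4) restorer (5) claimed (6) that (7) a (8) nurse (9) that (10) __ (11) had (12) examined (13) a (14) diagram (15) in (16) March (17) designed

8

The marked gap is inside the relative clause, the subject of "examined".
Its filler is the head noun "nurse" (via "that"), at word 8.
(The other dependency links word 1 to a gap after word 17.)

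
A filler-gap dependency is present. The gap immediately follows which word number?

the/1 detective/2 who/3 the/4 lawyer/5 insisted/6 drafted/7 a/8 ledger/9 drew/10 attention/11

6

The displaced element is "the detective" (word 2).
It is linked across 1 clause boundary (Ø).
It functions as the subject of "drafted", so the gap sits immediately after word 6 ("insisted").
Base order: The lawyer insisted the detective drafted a ledger.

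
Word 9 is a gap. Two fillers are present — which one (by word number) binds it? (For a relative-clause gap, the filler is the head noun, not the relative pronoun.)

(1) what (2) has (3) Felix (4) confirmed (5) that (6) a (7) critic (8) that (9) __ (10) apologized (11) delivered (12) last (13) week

The marked gap is inside the relative clause, the subject of "apologized".
Its filler is the head noun "critic" (via "that"), at word 7.
(The other dependency links word 1 to a gap after word 11.)

7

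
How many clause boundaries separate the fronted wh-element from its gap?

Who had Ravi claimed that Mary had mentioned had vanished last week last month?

2

"who" is extracted from the subject of "vanished".
Boundaries crossed, outermost first: [that], [Ø] — 2 in total.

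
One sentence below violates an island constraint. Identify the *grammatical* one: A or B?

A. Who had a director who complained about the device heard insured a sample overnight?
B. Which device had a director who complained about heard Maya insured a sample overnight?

A

In B, the wh-phrase is extracted from inside a complex-NP island (relative clause) (introduced by "who"), which blocks movement.
In A, the extraction path crosses only that-complement boundaries, which are transparent.
So A is grammatical.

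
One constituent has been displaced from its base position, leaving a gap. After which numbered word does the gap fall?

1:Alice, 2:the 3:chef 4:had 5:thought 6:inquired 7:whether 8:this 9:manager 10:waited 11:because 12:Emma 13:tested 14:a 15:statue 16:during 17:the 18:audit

5

The displaced element is "Alice" (word 1).
It is linked across 1 clause boundary (Ø).
It functions as the subject of "inquired", so the gap sits immediately after word 5 ("thought").
Base order: The chef had thought Alice inquired whether this manager waited because Emma tested a statue during the audit.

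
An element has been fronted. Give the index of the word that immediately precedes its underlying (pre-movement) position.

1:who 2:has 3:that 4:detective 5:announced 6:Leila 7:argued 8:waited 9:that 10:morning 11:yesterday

7

The displaced element is "who" (word 1).
It is linked across 2 clause boundaries (Ø → Ø).
It functions as the subject of "waited", so the gap sits immediately after word 7 ("argued").
Base order: That detective has announced Leila argued that who waited that morning yesterday.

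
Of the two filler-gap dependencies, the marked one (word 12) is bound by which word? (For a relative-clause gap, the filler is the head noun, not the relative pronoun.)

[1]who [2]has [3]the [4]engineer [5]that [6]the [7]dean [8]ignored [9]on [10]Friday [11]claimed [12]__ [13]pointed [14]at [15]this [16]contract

1

The marked gap is the subject of "pointed".
Its filler is the fronted wh-phrase "who", at word 1.
(The other dependency links word 4 to a gap after word 8.)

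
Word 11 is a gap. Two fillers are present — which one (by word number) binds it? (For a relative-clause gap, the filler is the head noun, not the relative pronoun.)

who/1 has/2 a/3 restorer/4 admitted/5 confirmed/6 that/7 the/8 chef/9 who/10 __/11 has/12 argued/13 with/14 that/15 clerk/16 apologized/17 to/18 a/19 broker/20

The marked gap is inside the relative clause, the subject of "argued".
Its filler is the head noun "chef" (via "who"), at word 9.
(The other dependency links word 1 to a gap after word 5.)

9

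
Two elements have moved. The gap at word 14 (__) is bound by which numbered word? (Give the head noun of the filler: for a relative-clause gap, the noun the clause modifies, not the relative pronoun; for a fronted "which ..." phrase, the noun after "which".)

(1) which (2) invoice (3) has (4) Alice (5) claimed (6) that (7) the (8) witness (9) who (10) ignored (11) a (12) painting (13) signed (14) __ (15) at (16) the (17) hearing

The marked gap is the direct object of "signed".
Its filler is the fronted wh-phrase "which invoice", at word 2.
(The other dependency links word 8 to a gap after word 9.)

2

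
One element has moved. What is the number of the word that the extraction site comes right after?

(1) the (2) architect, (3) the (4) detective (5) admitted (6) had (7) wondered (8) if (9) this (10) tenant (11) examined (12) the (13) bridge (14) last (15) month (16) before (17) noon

The displaced element is "the architect" (word 2).
It is linked across 1 clause boundary (Ø).
It functions as the subject of "wondered", so the gap sits immediately after word 5 ("admitted").
Base order: The detective admitted that the architect had wondered if this tenant examined the bridge last month before noon.

5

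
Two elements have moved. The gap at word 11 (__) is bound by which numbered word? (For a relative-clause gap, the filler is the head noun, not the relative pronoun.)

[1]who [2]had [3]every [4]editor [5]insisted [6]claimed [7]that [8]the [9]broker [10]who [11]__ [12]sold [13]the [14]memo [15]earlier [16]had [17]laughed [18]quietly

9

The marked gap is inside the relative clause, the subject of "sold".
Its filler is the head noun "broker" (via "who"), at word 9.
(The other dependency links word 1 to a gap after word 5.)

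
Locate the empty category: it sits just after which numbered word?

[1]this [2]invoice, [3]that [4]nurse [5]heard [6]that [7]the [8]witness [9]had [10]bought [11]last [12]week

10

The displaced element is "this invoice" (word 2).
It is linked across 1 clause boundary (that).
It functions as the direct object of "bought", so the gap sits immediately after word 10 ("bought").
Base order: That nurse heard that the witness had bought this invoice last week.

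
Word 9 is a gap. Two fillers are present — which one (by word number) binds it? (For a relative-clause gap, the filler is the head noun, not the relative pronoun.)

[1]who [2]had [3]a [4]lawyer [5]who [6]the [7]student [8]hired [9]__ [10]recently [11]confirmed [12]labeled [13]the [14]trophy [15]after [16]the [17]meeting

The marked gap is inside the relative clause, the direct object of "hired".
Its filler is the head noun "lawyer" (via "who"), at word 4.
(The other dependency links word 1 to a gap after word 11.)

4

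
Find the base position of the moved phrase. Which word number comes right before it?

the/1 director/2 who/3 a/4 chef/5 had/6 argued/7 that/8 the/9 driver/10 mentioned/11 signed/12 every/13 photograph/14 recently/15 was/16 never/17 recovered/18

The displaced element is "the director" (word 2).
It is linked across 2 clause boundaries (that → Ø).
It functions as the subject of "signed", so the gap sits immediately after word 11 ("mentioned").
Base order: A chef had argued that the driver mentioned the director signed every photograph recently.

11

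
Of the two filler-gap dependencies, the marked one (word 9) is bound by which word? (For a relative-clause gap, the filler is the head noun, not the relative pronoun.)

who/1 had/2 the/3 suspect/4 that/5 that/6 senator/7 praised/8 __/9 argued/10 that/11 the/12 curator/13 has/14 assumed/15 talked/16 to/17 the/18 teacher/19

4

The marked gap is inside the relative clause, the direct object of "praised".
Its filler is the head noun "suspect" (via "that"), at word 4.
(The other dependency links word 1 to a gap after word 15.)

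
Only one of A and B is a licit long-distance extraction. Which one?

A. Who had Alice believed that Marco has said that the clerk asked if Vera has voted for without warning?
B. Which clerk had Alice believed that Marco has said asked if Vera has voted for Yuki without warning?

In A, the wh-phrase is extracted from inside a wh-island (introduced by "if"), which blocks movement.
In B, the extraction path crosses only that-complement boundaries, which are transparent.
So B is grammatical.

B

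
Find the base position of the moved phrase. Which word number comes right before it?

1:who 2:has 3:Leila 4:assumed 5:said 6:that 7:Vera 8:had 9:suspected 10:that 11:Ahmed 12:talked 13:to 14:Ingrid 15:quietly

4

The displaced element is "who" (word 1).
It is linked across 1 clause boundary (Ø).
It functions as the subject of "said", so the gap sits immediately after word 4 ("assumed").
Base order: Leila has assumed who said that Vera had suspected that Ahmed talked to Ingrid quietly.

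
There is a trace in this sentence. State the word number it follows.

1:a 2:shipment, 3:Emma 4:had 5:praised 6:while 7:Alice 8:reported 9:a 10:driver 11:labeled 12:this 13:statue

5

The displaced element is "a shipment" (word 2).
It functions as the direct object of "praised", so the gap sits immediately after word 5 ("praised").
Base order: Emma had praised a shipment while Alice reported a driver labeled this statue.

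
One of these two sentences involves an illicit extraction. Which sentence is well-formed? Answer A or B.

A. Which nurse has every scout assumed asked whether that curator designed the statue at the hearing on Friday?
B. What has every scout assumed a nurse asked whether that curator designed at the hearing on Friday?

A

In B, the wh-phrase is extracted from inside a wh-island (introduced by "whether"), which blocks movement.
In A, the extraction path crosses only that-complement boundaries, which are transparent.
So A is grammatical.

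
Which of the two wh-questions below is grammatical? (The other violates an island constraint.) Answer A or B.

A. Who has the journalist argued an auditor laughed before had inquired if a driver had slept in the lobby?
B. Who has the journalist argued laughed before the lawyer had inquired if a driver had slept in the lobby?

In A, the wh-phrase is extracted from inside an adjunct island (introduced by "before"), which blocks movement.
In B, the extraction path crosses only that-complement boundaries, which are transparent.
So B is grammatical.

B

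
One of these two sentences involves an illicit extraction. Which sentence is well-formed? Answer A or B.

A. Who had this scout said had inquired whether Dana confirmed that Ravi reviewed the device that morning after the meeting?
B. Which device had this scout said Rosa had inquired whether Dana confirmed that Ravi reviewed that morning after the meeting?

A

In B, the wh-phrase is extracted from inside a wh-island (introduced by "whether"), which blocks movement.
In A, the extraction path crosses only that-complement boundaries, which are transparent.
So A is grammatical.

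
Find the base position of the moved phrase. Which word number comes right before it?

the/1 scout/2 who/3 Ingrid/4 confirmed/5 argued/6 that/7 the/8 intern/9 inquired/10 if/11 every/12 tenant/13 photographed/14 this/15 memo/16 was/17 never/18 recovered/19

The displaced element is "the scout" (word 2).
It is linked across 1 clause boundary (Ø).
It functions as the subject of "argued", so the gap sits immediately after word 5 ("confirmed").
Base order: Ingrid confirmed the scout argued that the intern inquired if every tenant photographed this memo.

5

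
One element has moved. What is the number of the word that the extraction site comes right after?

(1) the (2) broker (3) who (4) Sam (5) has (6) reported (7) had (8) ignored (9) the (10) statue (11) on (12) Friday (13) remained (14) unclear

The displaced element is "the broker" (word 2).
It is linked across 1 clause boundary (Ø).
It functions as the subject of "ignored", so the gap sits immediately after word 6 ("reported").
Base order: Sam has reported that the broker had ignored the statue on Friday.

6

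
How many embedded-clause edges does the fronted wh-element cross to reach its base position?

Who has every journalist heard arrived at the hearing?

1

"who" is extracted from the subject of "arrived".
Boundaries crossed, outermost first: [Ø] — 1 in total.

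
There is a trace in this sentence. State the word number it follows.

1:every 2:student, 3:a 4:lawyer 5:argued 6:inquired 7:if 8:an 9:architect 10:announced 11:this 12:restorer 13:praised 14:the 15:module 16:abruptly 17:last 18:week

5

The displaced element is "every student" (word 2).
It is linked across 1 clause boundary (Ø).
It functions as the subject of "inquired", so the gap sits immediately after word 5 ("argued").
Base order: A lawyer argued that every student inquired if an architect announced this restorer praised the module abruptly last week.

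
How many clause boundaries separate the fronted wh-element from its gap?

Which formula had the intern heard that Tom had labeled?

1

"which formula" is extracted from the object of "labeled".
Boundaries crossed, outermost first: [that] — 1 in total.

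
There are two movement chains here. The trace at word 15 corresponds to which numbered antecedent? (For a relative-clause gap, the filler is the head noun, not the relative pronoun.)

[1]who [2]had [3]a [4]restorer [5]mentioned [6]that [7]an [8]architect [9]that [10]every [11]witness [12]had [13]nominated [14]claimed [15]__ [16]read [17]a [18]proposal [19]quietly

1

The marked gap is the subject of "read".
Its filler is the fronted wh-phrase "who", at word 1.
(The other dependency links word 8 to a gap after word 13.)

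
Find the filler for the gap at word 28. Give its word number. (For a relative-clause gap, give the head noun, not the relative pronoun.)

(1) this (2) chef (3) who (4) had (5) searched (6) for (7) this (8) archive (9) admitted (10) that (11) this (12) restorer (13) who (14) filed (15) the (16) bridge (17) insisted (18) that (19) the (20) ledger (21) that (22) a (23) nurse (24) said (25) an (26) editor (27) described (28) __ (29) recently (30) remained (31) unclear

The gap at 28 is the object of "described", inside a relative clause.
The relative pronoun is "that" (word 21); it is bound by the head noun immediately before it.
Its filler is the head noun "ledger", at word 20.

20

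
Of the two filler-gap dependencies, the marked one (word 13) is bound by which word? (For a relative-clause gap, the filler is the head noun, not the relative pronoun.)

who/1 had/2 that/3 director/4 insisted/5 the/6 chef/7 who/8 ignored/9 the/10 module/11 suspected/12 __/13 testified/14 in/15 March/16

The marked gap is the subject of "testified".
Its filler is the fronted wh-phrase "who", at word 1.
(The other dependency links word 7 to a gap after word 8.)

1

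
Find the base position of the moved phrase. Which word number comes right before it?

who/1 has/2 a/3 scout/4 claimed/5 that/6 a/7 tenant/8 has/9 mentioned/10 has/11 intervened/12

10

The displaced element is "who" (word 1).
It is linked across 2 clause boundaries (that → Ø).
It functions as the subject of "intervened", so the gap sits immediately after word 10 ("mentioned").
Base order: A scout has claimed that a tenant has mentioned who has intervened.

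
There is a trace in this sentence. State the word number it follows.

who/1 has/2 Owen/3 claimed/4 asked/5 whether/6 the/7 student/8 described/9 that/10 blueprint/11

4

The displaced element is "who" (word 1).
It is linked across 1 clause boundary (Ø).
It functions as the subject of "asked", so the gap sits immediately after word 4 ("claimed").
Base order: Owen has claimed that who asked whether the student described that blueprint.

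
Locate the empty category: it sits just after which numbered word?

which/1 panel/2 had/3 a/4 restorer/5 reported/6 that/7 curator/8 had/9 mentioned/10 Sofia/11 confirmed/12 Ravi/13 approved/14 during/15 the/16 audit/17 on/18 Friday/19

14

The displaced element is "which panel" (word 2).
It is linked across 3 clause boundaries (Ø → Ø → Ø).
It functions as the direct object of "approved", so the gap sits immediately after word 14 ("approved").
Base order: A restorer had reported that curator had mentioned Sofia confirmed Ravi approved which panel during the audit on Friday.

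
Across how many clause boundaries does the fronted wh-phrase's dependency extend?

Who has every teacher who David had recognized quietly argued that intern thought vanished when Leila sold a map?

"who" is extracted from the subject of "vanished".
Boundaries crossed, outermost first: [Ø], [Ø] — 2 in total.

2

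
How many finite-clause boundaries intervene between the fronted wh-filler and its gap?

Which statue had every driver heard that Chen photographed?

1

"which statue" is extracted from the object of "photographed".
Boundaries crossed, outermost first: [that] — 1 in total.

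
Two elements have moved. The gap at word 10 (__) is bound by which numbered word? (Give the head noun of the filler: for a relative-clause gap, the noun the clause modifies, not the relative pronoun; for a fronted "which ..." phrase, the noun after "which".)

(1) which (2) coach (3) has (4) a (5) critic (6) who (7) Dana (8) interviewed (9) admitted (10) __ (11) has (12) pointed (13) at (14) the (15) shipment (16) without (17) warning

2

The marked gap is the subject of "pointed".
Its filler is the fronted wh-phrase "which coach", at word 2.
(The other dependency links word 5 to a gap after word 8.)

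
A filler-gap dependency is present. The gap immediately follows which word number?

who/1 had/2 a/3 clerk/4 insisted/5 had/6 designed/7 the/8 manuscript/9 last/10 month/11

5

The displaced element is "who" (word 1).
It is linked across 1 clause boundary (Ø).
It functions as the subject of "designed", so the gap sits immediately after word 5 ("insisted").
Base order: A clerk had insisted who had designed the manuscript last month.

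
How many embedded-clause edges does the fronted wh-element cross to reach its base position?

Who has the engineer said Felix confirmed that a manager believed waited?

"who" is extracted from the subject of "waited".
Boundaries crossed, outermost first: [Ø], [that], [Ø] — 3 in total.

3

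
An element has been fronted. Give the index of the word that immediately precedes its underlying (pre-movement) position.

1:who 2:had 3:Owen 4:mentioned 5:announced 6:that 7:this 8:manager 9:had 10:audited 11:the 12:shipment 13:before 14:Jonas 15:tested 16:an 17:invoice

4

The displaced element is "who" (word 1).
It is linked across 1 clause boundary (Ø).
It functions as the subject of "announced", so the gap sits immediately after word 4 ("mentioned").
Base order: Owen had mentioned that who announced that this manager had audited the shipment before Jonas tested an invoice.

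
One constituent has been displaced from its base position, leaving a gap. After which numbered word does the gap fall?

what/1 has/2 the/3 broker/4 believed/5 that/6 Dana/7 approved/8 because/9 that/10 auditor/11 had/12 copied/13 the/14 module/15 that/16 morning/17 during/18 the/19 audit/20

8

The displaced element is "what" (word 1).
It is linked across 1 clause boundary (that).
It functions as the direct object of "approved", so the gap sits immediately after word 8 ("approved").
Base order: The broker has believed that Dana approved what because that auditor had copied the module that morning during the audit.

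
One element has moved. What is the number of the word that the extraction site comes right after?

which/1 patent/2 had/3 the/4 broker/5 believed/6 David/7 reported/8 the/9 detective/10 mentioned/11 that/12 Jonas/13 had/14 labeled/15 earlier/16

The displaced element is "which patent" (word 2).
It is linked across 3 clause boundaries (Ø → Ø → that).
It functions as the direct object of "labeled", so the gap sits immediately after word 15 ("labeled").
Base order: The broker had believed David reported the detective mentioned that Jonas had labeled which patent earlier.

15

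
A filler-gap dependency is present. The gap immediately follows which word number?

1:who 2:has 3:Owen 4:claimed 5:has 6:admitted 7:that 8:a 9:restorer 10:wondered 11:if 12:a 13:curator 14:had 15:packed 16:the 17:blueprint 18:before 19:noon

4

The displaced element is "who" (word 1).
It is linked across 1 clause boundary (Ø).
It functions as the subject of "admitted", so the gap sits immediately after word 4 ("claimed").
Base order: Owen has claimed that who has admitted that a restorer wondered if a curator had packed the blueprint before noon.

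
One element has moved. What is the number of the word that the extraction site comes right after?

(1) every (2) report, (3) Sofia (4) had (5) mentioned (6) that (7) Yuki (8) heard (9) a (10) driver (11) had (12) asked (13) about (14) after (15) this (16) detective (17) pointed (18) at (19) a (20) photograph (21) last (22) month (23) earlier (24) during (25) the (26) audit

The displaced element is "every report" (word 2).
It is linked across 2 clause boundaries (that → Ø).
It functions as the object of the preposition "about" of "asked", so the gap sits immediately after word 13 ("about").
Base order: Sofia had mentioned that Yuki heard a driver had asked about every report after this detective pointed at a photograph last month earlier during the audit.

13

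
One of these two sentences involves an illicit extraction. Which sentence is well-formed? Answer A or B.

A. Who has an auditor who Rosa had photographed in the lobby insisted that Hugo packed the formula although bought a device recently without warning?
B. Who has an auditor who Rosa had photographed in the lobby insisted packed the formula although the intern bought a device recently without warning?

In A, the wh-phrase is extracted from inside an adjunct island (introduced by "although"), which blocks movement.
In B, the extraction path crosses only that-complement boundaries, which are transparent.
So B is grammatical.

B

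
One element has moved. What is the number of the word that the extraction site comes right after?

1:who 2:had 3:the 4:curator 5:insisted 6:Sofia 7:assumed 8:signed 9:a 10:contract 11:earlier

The displaced element is "who" (word 1).
It is linked across 2 clause boundaries (Ø → Ø).
It functions as the subject of "signed", so the gap sits immediately after word 7 ("assumed").
Base order: The curator had insisted Sofia assumed that who signed a contract earlier.

7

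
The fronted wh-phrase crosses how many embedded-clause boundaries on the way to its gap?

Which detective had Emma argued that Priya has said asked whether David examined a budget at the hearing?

2

"which detective" is extracted from the subject of "asked".
Boundaries crossed, outermost first: [that], [Ø] — 2 in total.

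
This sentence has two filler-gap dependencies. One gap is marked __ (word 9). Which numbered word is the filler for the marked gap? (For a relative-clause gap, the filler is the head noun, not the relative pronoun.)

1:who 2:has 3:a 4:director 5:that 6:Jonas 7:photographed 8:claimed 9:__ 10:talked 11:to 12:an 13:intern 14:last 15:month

1

The marked gap is the subject of "talked".
Its filler is the fronted wh-phrase "who", at word 1.
(The other dependency links word 4 to a gap after word 7.)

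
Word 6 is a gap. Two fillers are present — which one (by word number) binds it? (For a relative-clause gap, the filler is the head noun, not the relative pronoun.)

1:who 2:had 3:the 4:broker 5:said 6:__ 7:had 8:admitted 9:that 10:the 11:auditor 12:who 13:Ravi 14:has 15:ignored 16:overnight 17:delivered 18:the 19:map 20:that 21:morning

1

The marked gap is the subject of "admitted".
Its filler is the fronted wh-phrase "who", at word 1.
(The other dependency links word 11 to a gap after word 15.)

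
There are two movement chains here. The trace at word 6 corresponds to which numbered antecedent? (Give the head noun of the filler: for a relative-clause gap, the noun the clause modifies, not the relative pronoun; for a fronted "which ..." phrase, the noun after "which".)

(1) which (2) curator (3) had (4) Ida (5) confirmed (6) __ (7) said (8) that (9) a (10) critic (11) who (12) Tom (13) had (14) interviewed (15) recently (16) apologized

2

The marked gap is the subject of "said".
Its filler is the fronted wh-phrase "which curator", at word 2.
(The other dependency links word 10 to a gap after word 14.)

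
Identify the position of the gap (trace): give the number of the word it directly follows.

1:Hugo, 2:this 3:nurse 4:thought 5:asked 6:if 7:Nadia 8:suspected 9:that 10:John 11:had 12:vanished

The displaced element is "Hugo" (word 1).
It is linked across 1 clause boundary (Ø).
It functions as the subject of "asked", so the gap sits immediately after word 4 ("thought").
Base order: This nurse thought Hugo asked if Nadia suspected that John had vanished.

4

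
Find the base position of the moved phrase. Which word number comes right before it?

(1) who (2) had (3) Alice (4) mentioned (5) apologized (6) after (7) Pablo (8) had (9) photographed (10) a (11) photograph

The displaced element is "who" (word 1).
It is linked across 1 clause boundary (Ø).
It functions as the subject of "apologized", so the gap sits immediately after word 4 ("mentioned").
Base order: Alice had mentioned that who apologized after Pablo had photographed a photograph.

4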